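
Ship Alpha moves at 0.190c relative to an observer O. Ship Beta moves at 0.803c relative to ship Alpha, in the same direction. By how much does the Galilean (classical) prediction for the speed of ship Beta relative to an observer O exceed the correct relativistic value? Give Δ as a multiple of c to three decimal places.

Galilean: u_cl = 0.803 + 0.190 = 0.9930.
Relativistic: u_rel = (0.803 + 0.190) / (1 + 0.803·0.190) = 0.9930/1.1526 = 0.8616.
Δ = 0.9930 − 0.8616 = 0.1314.

Δ = 0.131c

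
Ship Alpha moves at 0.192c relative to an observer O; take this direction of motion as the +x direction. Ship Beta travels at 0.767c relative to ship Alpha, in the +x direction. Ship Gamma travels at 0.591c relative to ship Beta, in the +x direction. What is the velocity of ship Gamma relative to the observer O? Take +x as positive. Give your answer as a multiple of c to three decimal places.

0.955c

Apply u = (u' + v)/(1 + u'v/c²) successively, working outward toward the observer O.
Start: velocity of ship Alpha relative to the observer O = 0.1920c.
Compose with ship Beta (u' = 0.767 in ship Alpha frame): u_1 = (0.767 + 0.192) / (1 + 0.767·0.192) = 0.9590/1.1473 = 0.8359.
Compose with ship Gamma (u' = 0.591 in ship Beta frame): u_2 = (0.591 + 0.836) / (1 + 0.591·0.836) = 1.4269/1.4940 = 0.9551.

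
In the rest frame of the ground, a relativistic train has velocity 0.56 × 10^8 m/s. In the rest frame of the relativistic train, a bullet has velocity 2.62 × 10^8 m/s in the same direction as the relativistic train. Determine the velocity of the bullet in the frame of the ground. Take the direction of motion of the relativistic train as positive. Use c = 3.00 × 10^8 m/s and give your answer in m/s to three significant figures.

In units of c (dividing by 3.00 × 10^8 m/s): v = 0.187, u' = 0.873.
u = (u' + v)/(1 + u'v/c²):
u = (0.873 + 0.187) / (1 + 0.873·0.187) = 1.0600/1.1630 = 0.9114
(Galilean addition would give +1.060c, exceeding c.)
Converting back: u = 0.9114 × 3.00 × 10^8 m/s.

2.73 × 10^8 m/s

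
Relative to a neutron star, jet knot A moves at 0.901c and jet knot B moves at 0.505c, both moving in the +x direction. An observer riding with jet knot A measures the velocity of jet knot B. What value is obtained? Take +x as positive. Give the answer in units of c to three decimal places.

β_A = 0.901, β_B = 0.505.
Transform to A's frame with the inverse velocity-addition law: u' = (u − v)/(1 − uv/c²), taking u = β_B and v = β_A.
u' = (0.505 − 0.901) / (1 − (0.901)(0.505)) = -0.3960/0.5450 = -0.7266.

-0.727c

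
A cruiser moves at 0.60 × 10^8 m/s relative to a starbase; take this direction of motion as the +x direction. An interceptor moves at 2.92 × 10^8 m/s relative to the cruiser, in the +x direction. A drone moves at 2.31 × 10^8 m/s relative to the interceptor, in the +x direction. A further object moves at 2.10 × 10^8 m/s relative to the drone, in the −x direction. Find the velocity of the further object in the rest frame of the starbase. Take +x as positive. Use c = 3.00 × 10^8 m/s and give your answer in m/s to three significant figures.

Apply u = (u' + v)/(1 + u'v/c²) successively, working outward toward the starbase.
(Dividing each given speed by c = 3.00 × 10^8 m/s to work in units of c.)
Start: velocity of the cruiser relative to the starbase = 0.2000c.
Compose with the interceptor (u' = 0.973 in the cruiser frame): u_1 = (0.973 + 0.200) / (1 + 0.973·0.200) = 1.1733/1.1947 = 0.9821.
Compose with the drone (u' = 0.770 in the interceptor frame): u_2 = (0.770 + 0.982) / (1 + 0.770·0.982) = 1.7521/1.7563 = 0.9977.
Compose with the further object (u' = -0.700 in the drone frame): u_3 = (-0.700 + 0.998) / (1 + (-0.700)·0.998) = 0.2977/0.3016 = 0.9868.
So u = 0.9868 × 3.00 × 10^8 m/s.

+2.96 × 10^8 m/s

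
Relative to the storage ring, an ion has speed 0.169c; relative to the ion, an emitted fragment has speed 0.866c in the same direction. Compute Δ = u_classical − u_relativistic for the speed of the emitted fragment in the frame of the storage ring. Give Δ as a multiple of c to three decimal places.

Δ = 0.132c

Galilean: u_cl = 0.866 + 0.169 = 1.0350.
Relativistic: u_rel = (0.866 + 0.169) / (1 + 0.866·0.169) = 1.0350/1.1464 = 0.9029.
Δ = 1.0350 − 0.9029 = 0.1321.
(The classical prediction exceeds c; the relativistic result does not.)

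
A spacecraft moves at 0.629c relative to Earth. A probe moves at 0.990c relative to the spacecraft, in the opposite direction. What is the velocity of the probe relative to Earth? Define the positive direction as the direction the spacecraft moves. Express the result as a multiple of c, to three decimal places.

-0.957c

With v = 0.629 and u' = -0.990 (in units of c),
u = (u' + v)/(1 + u'v/c²):
u = (-0.990 + 0.629) / (1 + (-0.990)·0.629) = -0.3610/0.3773 = -0.9568
(Galilean addition would give -0.361c.)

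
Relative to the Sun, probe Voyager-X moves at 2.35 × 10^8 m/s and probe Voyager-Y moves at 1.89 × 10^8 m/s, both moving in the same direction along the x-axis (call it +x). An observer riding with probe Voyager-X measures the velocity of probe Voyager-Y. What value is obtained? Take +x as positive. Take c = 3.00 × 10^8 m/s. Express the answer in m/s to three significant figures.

β_A = 0.783, β_B = 0.630 (dividing each by c = 3.00 × 10^8 m/s).
Transform to A's frame with the inverse velocity-addition law: u' = (u − v)/(1 − uv/c²), taking u = β_B and v = β_A.
u' = (0.630 − 0.783) / (1 − (0.783)(0.630)) = -0.1533/0.5065 = -0.3027.
u' = -0.3027 × 3.00 × 10^8 m/s.

-9.08 × 10^7 m/s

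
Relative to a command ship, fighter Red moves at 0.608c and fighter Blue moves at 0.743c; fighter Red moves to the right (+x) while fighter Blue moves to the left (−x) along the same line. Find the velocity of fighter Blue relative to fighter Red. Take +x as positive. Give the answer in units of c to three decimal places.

-0.931c

β_A = 0.608, β_B = -0.743.
Transform to A's frame with the inverse velocity-addition law: u' = (u − v)/(1 − uv/c²), taking u = β_B and v = β_A.
u' = (-0.743 − 0.608) / (1 − (0.608)(-0.743)) = -1.3510/1.4517 = -0.9306.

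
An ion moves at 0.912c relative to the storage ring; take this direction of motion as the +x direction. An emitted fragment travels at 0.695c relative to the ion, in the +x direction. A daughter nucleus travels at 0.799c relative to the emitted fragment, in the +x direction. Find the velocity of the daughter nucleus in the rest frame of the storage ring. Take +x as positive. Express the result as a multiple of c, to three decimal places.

0.998c

Apply u = (u' + v)/(1 + u'v/c²) successively, working outward toward the storage ring.
Start: velocity of the ion relative to the storage ring = 0.9120c.
Compose with the emitted fragment (u' = 0.695 in the ion frame): u_1 = (0.695 + 0.912) / (1 + 0.695·0.912) = 1.6070/1.6338 = 0.9836.
Compose with the daughter nucleus (u' = 0.799 in the emitted fragment frame): u_2 = (0.799 + 0.984) / (1 + 0.799·0.984) = 1.7826/1.7859 = 0.9982.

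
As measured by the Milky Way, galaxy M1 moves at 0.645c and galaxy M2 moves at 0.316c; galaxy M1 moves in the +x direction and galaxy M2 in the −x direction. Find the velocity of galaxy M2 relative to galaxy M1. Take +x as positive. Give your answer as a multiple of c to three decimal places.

-0.798c

β_A = 0.645, β_B = -0.316.
Transform to A's frame with the inverse velocity-addition law: u' = (u − v)/(1 − uv/c²), taking u = β_B and v = β_A.
u' = (-0.316 − 0.645) / (1 − (0.645)(-0.316)) = -0.9610/1.2038 = -0.7983.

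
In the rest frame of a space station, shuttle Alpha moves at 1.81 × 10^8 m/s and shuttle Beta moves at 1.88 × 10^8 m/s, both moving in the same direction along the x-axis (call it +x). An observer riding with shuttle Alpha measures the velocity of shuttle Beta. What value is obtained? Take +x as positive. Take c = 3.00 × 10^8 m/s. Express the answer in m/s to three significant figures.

β_A = 0.603, β_B = 0.627 (dividing each by c = 3.00 × 10^8 m/s).
Transform to A's frame with the inverse velocity-addition law: u' = (u − v)/(1 − uv/c²), taking u = β_B and v = β_A.
u' = (0.627 − 0.603) / (1 − (0.603)(0.627)) = 0.0233/0.6219 = 0.0375.
u' = 0.0375 × 3.00 × 10^8 m/s.

+1.13 × 10^7 m/s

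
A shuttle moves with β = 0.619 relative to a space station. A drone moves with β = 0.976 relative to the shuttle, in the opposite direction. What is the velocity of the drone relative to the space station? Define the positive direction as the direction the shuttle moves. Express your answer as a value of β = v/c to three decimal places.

β = -0.902

With v = 0.619 and u' = -0.976 (in units of c),
u = (u' + v)/(1 + u'v/c²):
u = (-0.976 + 0.619) / (1 + (-0.976)·0.619) = -0.3570/0.3959 = -0.9018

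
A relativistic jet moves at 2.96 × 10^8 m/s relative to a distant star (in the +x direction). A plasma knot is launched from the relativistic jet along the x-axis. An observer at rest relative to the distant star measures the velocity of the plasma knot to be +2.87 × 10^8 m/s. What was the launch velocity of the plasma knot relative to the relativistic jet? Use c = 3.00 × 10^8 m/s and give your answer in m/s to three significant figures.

-1.60 × 10^8 m/s

v = 0.987c, u = 0.957c.
Invert the composition law: u' = (u − v)/(1 − uv/c²).
u' = (0.957 − 0.987) / (1 − (0.957)(0.987)) = -0.0300/0.0561 = -0.5349.
u' = -0.5349 × 3.00 × 10^8 m/s.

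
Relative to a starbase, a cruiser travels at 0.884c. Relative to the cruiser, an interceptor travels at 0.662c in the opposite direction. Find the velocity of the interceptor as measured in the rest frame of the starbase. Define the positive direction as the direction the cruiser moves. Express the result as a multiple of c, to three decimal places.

With v = 0.884 and u' = -0.662 (in units of c),
u = (u' + v)/(1 + u'v/c²):
u = (-0.662 + 0.884) / (1 + (-0.662)·0.884) = 0.2220/0.4148 = 0.5352
(Galilean addition would give +0.222c.)

+0.535c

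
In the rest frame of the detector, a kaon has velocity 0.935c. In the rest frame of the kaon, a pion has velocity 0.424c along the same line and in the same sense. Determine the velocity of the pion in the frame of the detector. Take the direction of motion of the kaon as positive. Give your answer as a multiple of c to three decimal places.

0.973c

With v = 0.935 and u' = 0.424 (in units of c),
u = (u' + v)/(1 + u'v/c²):
u = (0.424 + 0.935) / (1 + 0.424·0.935) = 1.3590/1.3964 = 0.9732
(Galilean addition would give +1.359c, exceeding c.)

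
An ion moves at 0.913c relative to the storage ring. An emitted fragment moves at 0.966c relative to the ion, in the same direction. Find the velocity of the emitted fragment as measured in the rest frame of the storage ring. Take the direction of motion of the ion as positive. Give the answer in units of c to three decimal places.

With v = 0.913 and u' = 0.966 (in units of c),
u = (u' + v)/(1 + u'v/c²):
u = (0.966 + 0.913) / (1 + 0.966·0.913) = 1.8790/1.8820 = 0.9984
(Galilean addition would give +1.879c, exceeding c.)

0.998c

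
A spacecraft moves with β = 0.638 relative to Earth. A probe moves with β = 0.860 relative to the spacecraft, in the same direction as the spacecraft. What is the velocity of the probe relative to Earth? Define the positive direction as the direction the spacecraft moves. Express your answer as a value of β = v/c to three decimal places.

β = 0.967

With v = 0.638 and u' = 0.860 (in units of c),
u = (u' + v)/(1 + u'v/c²):
u = (0.860 + 0.638) / (1 + 0.860·0.638) = 1.4980/1.5487 = 0.9673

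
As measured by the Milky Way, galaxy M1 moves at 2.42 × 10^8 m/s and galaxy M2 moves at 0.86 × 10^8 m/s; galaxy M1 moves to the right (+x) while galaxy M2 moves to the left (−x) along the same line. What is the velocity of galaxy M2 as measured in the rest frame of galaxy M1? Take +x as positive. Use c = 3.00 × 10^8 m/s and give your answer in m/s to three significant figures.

-2.66 × 10^8 m/s

β_A = 0.807, β_B = -0.287 (dividing each by c = 3.00 × 10^8 m/s).
Transform to A's frame with the inverse velocity-addition law: u' = (u − v)/(1 − uv/c²), taking u = β_B and v = β_A.
u' = (-0.287 − 0.807) / (1 − (0.807)(-0.287)) = -1.0933/1.2312 = -0.8880.
u' = -0.8880 × 3.00 × 10^8 m/s.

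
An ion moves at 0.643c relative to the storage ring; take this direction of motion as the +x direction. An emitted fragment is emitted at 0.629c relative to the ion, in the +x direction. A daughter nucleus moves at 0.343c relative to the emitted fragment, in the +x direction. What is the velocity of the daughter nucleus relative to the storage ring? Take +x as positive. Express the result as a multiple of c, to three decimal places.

0.953c

Apply u = (u' + v)/(1 + u'v/c²) successively, working outward toward the storage ring.
Start: velocity of the ion relative to the storage ring = 0.6430c.
Compose with the emitted fragment (u' = 0.629 in the ion frame): u_1 = (0.629 + 0.643) / (1 + 0.629·0.643) = 1.2720/1.4044 = 0.9057.
Compose with the daughter nucleus (u' = 0.343 in the emitted fragment frame): u_2 = (0.343 + 0.906) / (1 + 0.343·0.906) = 1.2487/1.3107 = 0.9527.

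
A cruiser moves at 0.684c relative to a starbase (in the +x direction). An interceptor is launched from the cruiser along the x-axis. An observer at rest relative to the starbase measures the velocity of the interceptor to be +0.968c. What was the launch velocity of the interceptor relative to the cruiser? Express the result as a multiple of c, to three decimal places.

+0.841c

Invert the composition law: u' = (u − v)/(1 − uv/c²).
u' = (0.968 − 0.684) / (1 − (0.968)(0.684)) = 0.2840/0.3379 = 0.8405.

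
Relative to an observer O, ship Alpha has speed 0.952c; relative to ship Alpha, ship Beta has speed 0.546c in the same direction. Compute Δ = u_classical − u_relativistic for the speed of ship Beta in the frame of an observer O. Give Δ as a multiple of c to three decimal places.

Galilean: u_cl = 0.546 + 0.952 = 1.4980.
Relativistic: u_rel = (0.546 + 0.952) / (1 + 0.546·0.952) = 1.4980/1.5198 = 0.9857.
Δ = 1.4980 − 0.9857 = 0.5123.
(The classical prediction exceeds c; the relativistic result does not.)

Δ = 0.512c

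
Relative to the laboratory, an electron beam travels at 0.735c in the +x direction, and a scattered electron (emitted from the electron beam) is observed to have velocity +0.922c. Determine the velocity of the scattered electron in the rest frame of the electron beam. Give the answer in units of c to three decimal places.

Invert the composition law: u' = (u − v)/(1 − uv/c²).
u' = (0.922 − 0.735) / (1 − (0.922)(0.735)) = 0.1870/0.3223 = 0.5802.

+0.580c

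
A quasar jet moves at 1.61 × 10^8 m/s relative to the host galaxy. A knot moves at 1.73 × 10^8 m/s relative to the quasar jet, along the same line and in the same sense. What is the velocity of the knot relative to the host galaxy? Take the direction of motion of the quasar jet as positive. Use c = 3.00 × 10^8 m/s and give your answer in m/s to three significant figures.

2.55 × 10^8 m/s

In units of c (dividing by 3.00 × 10^8 m/s): v = 0.537, u' = 0.577.
u = (u' + v)/(1 + u'v/c²):
u = (0.577 + 0.537) / (1 + 0.577·0.537) = 1.1133/1.3095 = 0.8502
Converting back: u = 0.8502 × 3.00 × 10^8 m/s.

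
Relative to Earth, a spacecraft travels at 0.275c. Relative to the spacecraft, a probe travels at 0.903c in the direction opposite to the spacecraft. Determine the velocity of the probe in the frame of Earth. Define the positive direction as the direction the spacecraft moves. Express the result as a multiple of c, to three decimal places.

-0.835c

With v = 0.275 and u' = -0.903 (in units of c),
u = (u' + v)/(1 + u'v/c²):
u = (-0.903 + 0.275) / (1 + (-0.903)·0.275) = -0.6280/0.7517 = -0.8355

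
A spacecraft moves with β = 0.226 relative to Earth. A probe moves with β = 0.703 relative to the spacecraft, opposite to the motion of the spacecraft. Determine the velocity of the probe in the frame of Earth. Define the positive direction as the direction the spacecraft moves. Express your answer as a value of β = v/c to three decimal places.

With v = 0.226 and u' = -0.703 (in units of c),
u = (u' + v)/(1 + u'v/c²):
u = (-0.703 + 0.226) / (1 + (-0.703)·0.226) = -0.4770/0.8411 = -0.5671
(Galilean addition would give -0.477c.)

β = -0.567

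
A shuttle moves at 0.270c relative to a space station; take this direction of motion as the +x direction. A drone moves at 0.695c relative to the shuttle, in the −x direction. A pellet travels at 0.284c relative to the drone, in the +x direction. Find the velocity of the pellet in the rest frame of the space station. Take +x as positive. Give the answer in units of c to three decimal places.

Apply u = (u' + v)/(1 + u'v/c²) successively, working outward toward the space station.
Start: velocity of the shuttle relative to the space station = 0.2700c.
Compose with the drone (u' = -0.695 in the shuttle frame): u_1 = (-0.695 + 0.270) / (1 + (-0.695)·0.270) = -0.4250/0.8124 = -0.5232.
Compose with the pellet (u' = 0.284 in the drone frame): u_2 = (0.284 + (-0.523)) / (1 + 0.284·(-0.523)) = -0.2392/0.8514 = -0.2809.

-0.281c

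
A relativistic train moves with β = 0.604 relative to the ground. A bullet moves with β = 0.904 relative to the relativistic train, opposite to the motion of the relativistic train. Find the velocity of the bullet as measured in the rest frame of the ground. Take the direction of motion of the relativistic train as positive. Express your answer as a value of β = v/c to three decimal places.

With v = 0.604 and u' = -0.904 (in units of c),
u = (u' + v)/(1 + u'v/c²):
u = (-0.904 + 0.604) / (1 + (-0.904)·0.604) = -0.3000/0.4540 = -0.6608
(Galilean addition would give -0.300c.)

β = -0.661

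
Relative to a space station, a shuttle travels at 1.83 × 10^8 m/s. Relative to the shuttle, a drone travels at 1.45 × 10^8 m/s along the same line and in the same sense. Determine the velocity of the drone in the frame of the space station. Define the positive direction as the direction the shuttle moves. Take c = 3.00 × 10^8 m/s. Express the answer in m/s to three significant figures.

In units of c (dividing by 3.00 × 10^8 m/s): v = 0.610, u' = 0.483.
u = (u' + v)/(1 + u'v/c²):
u = (0.483 + 0.610) / (1 + 0.483·0.610) = 1.0933/1.2948 = 0.8444
(Galilean addition would give +1.093c, exceeding c.)
Converting back: u = 0.8444 × 3.00 × 10^8 m/s.

2.53 × 10^8 m/s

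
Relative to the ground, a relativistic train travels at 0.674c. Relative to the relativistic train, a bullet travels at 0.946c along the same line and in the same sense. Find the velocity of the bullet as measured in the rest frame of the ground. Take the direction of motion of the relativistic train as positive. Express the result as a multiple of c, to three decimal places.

0.989c

With v = 0.674 and u' = 0.946 (in units of c),
u = (u' + v)/(1 + u'v/c²):
u = (0.946 + 0.674) / (1 + 0.946·0.674) = 1.6200/1.6376 = 0.9893
(Galilean addition would give +1.620c, exceeding c.)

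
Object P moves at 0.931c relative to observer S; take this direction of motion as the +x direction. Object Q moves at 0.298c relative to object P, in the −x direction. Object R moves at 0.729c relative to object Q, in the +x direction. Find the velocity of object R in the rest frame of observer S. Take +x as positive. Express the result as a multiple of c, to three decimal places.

+0.980c

Apply u = (u' + v)/(1 + u'v/c²) successively, working outward toward observer S.
Start: velocity of object P relative to observer S = 0.9310c.
Compose with object Q (u' = -0.298 in object P frame): u_1 = (-0.298 + 0.931) / (1 + (-0.298)·0.931) = 0.6330/0.7226 = 0.8760.
Compose with object R (u' = 0.729 in object Q frame): u_2 = (0.729 + 0.876) / (1 + 0.729·0.876) = 1.6050/1.6386 = 0.9795.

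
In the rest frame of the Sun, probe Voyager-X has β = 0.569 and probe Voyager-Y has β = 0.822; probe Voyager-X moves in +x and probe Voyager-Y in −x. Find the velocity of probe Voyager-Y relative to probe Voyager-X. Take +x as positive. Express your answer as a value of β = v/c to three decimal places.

β = -0.948

β_A = 0.569, β_B = -0.822.
Transform to A's frame with the inverse velocity-addition law: u' = (u − v)/(1 − uv/c²), taking u = β_B and v = β_A.
u' = (-0.822 − 0.569) / (1 − (0.569)(-0.822)) = -1.3910/1.4677 = -0.9477.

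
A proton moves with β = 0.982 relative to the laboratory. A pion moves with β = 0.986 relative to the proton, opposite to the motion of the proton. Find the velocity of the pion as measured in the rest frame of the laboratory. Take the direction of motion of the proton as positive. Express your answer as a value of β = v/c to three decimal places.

β = -0.126

With v = 0.982 and u' = -0.986 (in units of c),
u = (u' + v)/(1 + u'v/c²):
u = (-0.986 + 0.982) / (1 + (-0.986)·0.982) = -0.0040/0.0317 = -0.1260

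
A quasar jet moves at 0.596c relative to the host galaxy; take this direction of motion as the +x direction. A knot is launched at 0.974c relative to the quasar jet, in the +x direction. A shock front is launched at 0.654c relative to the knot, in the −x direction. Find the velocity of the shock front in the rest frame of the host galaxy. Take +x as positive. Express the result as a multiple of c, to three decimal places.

Apply u = (u' + v)/(1 + u'v/c²) successively, working outward toward the host galaxy.
Start: velocity of the quasar jet relative to the host galaxy = 0.5960c.
Compose with the knot (u' = 0.974 in the quasar jet frame): u_1 = (0.974 + 0.596) / (1 + 0.974·0.596) = 1.5700/1.5805 = 0.9934.
Compose with the shock front (u' = -0.654 in the knot frame): u_2 = (-0.654 + 0.993) / (1 + (-0.654)·0.993) = 0.3394/0.3503 = 0.9686.

+0.969c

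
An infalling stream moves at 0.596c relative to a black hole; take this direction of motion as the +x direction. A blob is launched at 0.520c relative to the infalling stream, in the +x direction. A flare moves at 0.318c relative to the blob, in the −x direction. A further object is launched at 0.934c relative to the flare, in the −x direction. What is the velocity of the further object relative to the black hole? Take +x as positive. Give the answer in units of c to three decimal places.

-0.638c

Apply u = (u' + v)/(1 + u'v/c²) successively, working outward toward the black hole.
Start: velocity of the infalling stream relative to the black hole = 0.5960c.
Compose with the blob (u' = 0.520 in the infalling stream frame): u_1 = (0.520 + 0.596) / (1 + 0.520·0.596) = 1.1160/1.3099 = 0.8520.
Compose with the flare (u' = -0.318 in the blob frame): u_2 = (-0.318 + 0.852) / (1 + (-0.318)·0.852) = 0.5340/0.7291 = 0.7324.
Compose with the further object (u' = -0.934 in the flare frame): u_3 = (-0.934 + 0.732) / (1 + (-0.934)·0.732) = -0.2016/0.3160 = -0.6381.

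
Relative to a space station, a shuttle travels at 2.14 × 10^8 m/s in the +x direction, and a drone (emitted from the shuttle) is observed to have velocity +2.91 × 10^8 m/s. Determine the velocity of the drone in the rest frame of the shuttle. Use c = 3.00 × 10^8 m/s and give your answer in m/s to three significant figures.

+2.50 × 10^8 m/s

v = 0.713c, u = 0.970c.
Invert the composition law: u' = (u − v)/(1 − uv/c²).
u' = (0.970 − 0.713) / (1 − (0.970)(0.713)) = 0.2567/0.3081 = 0.8332.
u' = 0.8332 × 3.00 × 10^8 m/s.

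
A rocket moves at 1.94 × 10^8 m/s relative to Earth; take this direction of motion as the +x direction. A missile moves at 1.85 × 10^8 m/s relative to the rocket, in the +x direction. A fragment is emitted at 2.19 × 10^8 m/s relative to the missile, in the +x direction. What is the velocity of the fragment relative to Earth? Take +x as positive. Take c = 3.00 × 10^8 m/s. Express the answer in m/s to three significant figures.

Apply u = (u' + v)/(1 + u'v/c²) successively, working outward toward Earth.
(Dividing each given speed by c = 3.00 × 10^8 m/s to work in units of c.)
Start: velocity of the rocket relative to Earth = 0.6467c.
Compose with the missile (u' = 0.617 in the rocket frame): u_1 = (0.617 + 0.647) / (1 + 0.617·0.647) = 1.2633/1.3988 = 0.9032.
Compose with the fragment (u' = 0.730 in the missile frame): u_2 = (0.730 + 0.903) / (1 + 0.730·0.903) = 1.6332/1.6593 = 0.9842.
So u = 0.9842 × 3.00 × 10^8 m/s.

2.95 × 10^8 m/s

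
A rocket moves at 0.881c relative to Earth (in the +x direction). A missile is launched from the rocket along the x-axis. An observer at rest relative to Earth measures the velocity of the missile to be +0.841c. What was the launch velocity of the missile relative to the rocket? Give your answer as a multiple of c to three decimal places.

Invert the composition law: u' = (u − v)/(1 − uv/c²).
u' = (0.841 − 0.881) / (1 − (0.841)(0.881)) = -0.0400/0.2591 = -0.1544.

-0.154c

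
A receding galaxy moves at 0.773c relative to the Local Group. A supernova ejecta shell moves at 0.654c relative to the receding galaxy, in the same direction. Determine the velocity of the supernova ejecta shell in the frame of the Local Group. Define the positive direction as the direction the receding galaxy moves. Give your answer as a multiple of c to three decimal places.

0.948c

With v = 0.773 and u' = 0.654 (in units of c),
u = (u' + v)/(1 + u'v/c²):
u = (0.654 + 0.773) / (1 + 0.654·0.773) = 1.4270/1.5055 = 0.9478
(Galilean addition would give +1.427c, exceeding c.)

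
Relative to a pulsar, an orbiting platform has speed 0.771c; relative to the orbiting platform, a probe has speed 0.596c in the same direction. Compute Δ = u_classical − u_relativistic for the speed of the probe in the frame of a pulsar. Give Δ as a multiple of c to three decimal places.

Galilean: u_cl = 0.596 + 0.771 = 1.3670.
Relativistic: u_rel = (0.596 + 0.771) / (1 + 0.596·0.771) = 1.3670/1.4595 = 0.9366.
Δ = 1.3670 − 0.9366 = 0.4304.
(The classical prediction exceeds c; the relativistic result does not.)

Δ = 0.430c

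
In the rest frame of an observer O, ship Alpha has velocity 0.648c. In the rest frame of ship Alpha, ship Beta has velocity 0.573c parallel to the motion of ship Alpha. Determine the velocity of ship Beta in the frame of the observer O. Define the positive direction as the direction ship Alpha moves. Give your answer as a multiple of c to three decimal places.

0.890c

With v = 0.648 and u' = 0.573 (in units of c),
u = (u' + v)/(1 + u'v/c²):
u = (0.573 + 0.648) / (1 + 0.573·0.648) = 1.2210/1.3713 = 0.8904
(Galilean addition would give +1.221c, exceeding c.)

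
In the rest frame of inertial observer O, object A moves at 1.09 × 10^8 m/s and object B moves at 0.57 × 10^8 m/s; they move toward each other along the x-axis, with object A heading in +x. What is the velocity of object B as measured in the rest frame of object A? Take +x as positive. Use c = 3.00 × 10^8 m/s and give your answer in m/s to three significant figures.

-1.55 × 10^8 m/s

β_A = 0.363, β_B = -0.190 (dividing each by c = 3.00 × 10^8 m/s).
Transform to A's frame with the inverse velocity-addition law: u' = (u − v)/(1 − uv/c²), taking u = β_B and v = β_A.
u' = (-0.190 − 0.363) / (1 − (0.363)(-0.190)) = -0.5533/1.0690 = -0.5176.
u' = -0.5176 × 3.00 × 10^8 m/s.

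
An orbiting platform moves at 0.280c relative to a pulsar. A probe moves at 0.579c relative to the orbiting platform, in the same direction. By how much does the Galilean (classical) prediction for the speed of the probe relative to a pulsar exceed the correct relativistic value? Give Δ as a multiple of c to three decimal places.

Galilean: u_cl = 0.579 + 0.280 = 0.8590.
Relativistic: u_rel = (0.579 + 0.280) / (1 + 0.579·0.280) = 0.8590/1.1621 = 0.7392.
Δ = 0.8590 − 0.7392 = 0.1198.

Δ = 0.120c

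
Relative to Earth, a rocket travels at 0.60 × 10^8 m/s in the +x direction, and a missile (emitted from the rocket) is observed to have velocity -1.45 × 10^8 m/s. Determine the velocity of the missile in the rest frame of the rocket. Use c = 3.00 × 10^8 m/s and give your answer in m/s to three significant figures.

-1.87 × 10^8 m/s

v = 0.200c, u = -0.483c.
Invert the composition law: u' = (u − v)/(1 − uv/c²).
u' = (-0.483 − 0.200) / (1 − (-0.483)(0.200)) = -0.6833/1.0967 = -0.6231.
u' = -0.6231 × 3.00 × 10^8 m/s.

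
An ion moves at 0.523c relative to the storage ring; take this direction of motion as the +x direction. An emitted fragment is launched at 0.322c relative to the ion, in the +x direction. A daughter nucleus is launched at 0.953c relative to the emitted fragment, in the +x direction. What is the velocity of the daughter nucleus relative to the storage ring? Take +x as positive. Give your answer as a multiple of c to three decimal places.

0.992c

Apply u = (u' + v)/(1 + u'v/c²) successively, working outward toward the storage ring.
Start: velocity of the ion relative to the storage ring = 0.5230c.
Compose with the emitted fragment (u' = 0.322 in the ion frame): u_1 = (0.322 + 0.523) / (1 + 0.322·0.523) = 0.8450/1.1684 = 0.7232.
Compose with the daughter nucleus (u' = 0.953 in the emitted fragment frame): u_2 = (0.953 + 0.723) / (1 + 0.953·0.723) = 1.6762/1.6892 = 0.9923.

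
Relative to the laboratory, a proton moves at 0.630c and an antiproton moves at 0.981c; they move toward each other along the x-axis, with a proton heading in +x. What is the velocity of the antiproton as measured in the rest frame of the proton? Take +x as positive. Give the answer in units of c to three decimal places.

-0.996c

β_A = 0.630, β_B = -0.981.
Transform to A's frame with the inverse velocity-addition law: u' = (u − v)/(1 − uv/c²), taking u = β_B and v = β_A.
u' = (-0.981 − 0.630) / (1 − (0.630)(-0.981)) = -1.6110/1.6180 = -0.9957.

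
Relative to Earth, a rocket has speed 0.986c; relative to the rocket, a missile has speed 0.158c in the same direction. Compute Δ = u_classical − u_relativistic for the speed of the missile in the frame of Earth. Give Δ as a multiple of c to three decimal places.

Galilean: u_cl = 0.158 + 0.986 = 1.1440.
Relativistic: u_rel = (0.158 + 0.986) / (1 + 0.158·0.986) = 1.1440/1.1558 = 0.9898.
Δ = 1.1440 − 0.9898 = 0.1542.
(The classical prediction exceeds c; the relativistic result does not.)

Δ = 0.154c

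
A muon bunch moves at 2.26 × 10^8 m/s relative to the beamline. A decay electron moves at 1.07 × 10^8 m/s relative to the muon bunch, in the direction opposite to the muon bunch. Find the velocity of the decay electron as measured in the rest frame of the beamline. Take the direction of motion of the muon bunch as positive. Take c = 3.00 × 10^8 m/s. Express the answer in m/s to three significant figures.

+1.63 × 10^8 m/s

In units of c (dividing by 3.00 × 10^8 m/s): v = 0.753, u' = -0.357.
u = (u' + v)/(1 + u'v/c²):
u = (-0.357 + 0.753) / (1 + (-0.357)·0.753) = 0.3967/0.7313 = 0.5424
(Galilean addition would give +0.397c.)
Converting back: u = 0.5424 × 3.00 × 10^8 m/s.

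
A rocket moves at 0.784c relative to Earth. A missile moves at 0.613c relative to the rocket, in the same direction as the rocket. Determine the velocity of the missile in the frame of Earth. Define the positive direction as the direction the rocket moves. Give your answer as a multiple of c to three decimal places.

0.944c

With v = 0.784 and u' = 0.613 (in units of c),
u = (u' + v)/(1 + u'v/c²):
u = (0.613 + 0.784) / (1 + 0.613·0.784) = 1.3970/1.4806 = 0.9435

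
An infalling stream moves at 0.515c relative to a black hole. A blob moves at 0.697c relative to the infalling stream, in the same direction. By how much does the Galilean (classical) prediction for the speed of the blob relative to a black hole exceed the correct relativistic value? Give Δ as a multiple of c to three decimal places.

Δ = 0.320c

Galilean: u_cl = 0.697 + 0.515 = 1.2120.
Relativistic: u_rel = (0.697 + 0.515) / (1 + 0.697·0.515) = 1.2120/1.3590 = 0.8919.
Δ = 1.2120 − 0.8919 = 0.3201.
(The classical prediction exceeds c; the relativistic result does not.)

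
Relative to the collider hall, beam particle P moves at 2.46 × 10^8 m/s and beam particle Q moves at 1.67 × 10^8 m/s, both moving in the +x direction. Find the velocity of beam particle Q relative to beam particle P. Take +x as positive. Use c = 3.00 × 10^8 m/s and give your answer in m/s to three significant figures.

β_A = 0.820, β_B = 0.557 (dividing each by c = 3.00 × 10^8 m/s).
Transform to A's frame with the inverse velocity-addition law: u' = (u − v)/(1 − uv/c²), taking u = β_B and v = β_A.
u' = (0.557 − 0.820) / (1 − (0.820)(0.557)) = -0.2633/0.5435 = -0.4845.
u' = -0.4845 × 3.00 × 10^8 m/s.

-1.45 × 10^8 m/s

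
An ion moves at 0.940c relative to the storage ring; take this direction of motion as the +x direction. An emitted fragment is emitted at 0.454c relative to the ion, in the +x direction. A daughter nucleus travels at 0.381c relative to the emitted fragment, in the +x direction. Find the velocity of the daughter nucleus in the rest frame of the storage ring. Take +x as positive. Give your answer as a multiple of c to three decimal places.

Apply u = (u' + v)/(1 + u'v/c²) successively, working outward toward the storage ring.
Start: velocity of the ion relative to the storage ring = 0.9400c.
Compose with the emitted fragment (u' = 0.454 in the ion frame): u_1 = (0.454 + 0.940) / (1 + 0.454·0.940) = 1.3940/1.4268 = 0.9770.
Compose with the daughter nucleus (u' = 0.381 in the emitted fragment frame): u_2 = (0.381 + 0.977) / (1 + 0.381·0.977) = 1.3580/1.3723 = 0.9896.

0.990c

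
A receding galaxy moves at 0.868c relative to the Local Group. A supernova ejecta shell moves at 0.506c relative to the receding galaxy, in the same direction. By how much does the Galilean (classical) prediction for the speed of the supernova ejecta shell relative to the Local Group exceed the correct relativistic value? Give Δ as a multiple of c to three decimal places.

Galilean: u_cl = 0.506 + 0.868 = 1.3740.
Relativistic: u_rel = (0.506 + 0.868) / (1 + 0.506·0.868) = 1.3740/1.4392 = 0.9547.
Δ = 1.3740 − 0.9547 = 0.4193.
(The classical prediction exceeds c; the relativistic result does not.)

Δ = 0.419c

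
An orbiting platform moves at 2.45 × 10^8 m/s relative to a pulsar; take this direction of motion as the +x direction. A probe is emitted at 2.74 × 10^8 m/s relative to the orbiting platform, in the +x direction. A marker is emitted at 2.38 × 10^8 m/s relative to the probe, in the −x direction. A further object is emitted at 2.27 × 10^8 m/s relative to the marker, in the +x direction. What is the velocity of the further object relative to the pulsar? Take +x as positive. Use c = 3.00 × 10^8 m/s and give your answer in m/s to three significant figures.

Apply u = (u' + v)/(1 + u'v/c²) successively, working outward toward the pulsar.
(Dividing each given speed by c = 3.00 × 10^8 m/s to work in units of c.)
Start: velocity of the orbiting platform relative to the pulsar = 0.8167c.
Compose with the probe (u' = 0.913 in the orbiting platform frame): u_1 = (0.913 + 0.817) / (1 + 0.913·0.817) = 1.7300/1.7459 = 0.9909.
Compose with the marker (u' = -0.793 in the probe frame): u_2 = (-0.793 + 0.991) / (1 + (-0.793)·0.991) = 0.1976/0.2139 = 0.9237.
Compose with the further object (u' = 0.757 in the marker frame): u_3 = (0.757 + 0.924) / (1 + 0.757·0.924) = 1.6804/1.6989 = 0.9891.
So u = 0.9891 × 3.00 × 10^8 m/s.

+2.97 × 10^8 m/s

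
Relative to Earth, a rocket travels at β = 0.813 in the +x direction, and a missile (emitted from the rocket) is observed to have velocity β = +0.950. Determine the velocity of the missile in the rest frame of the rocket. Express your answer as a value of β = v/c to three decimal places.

β = +0.602

Invert the composition law: u' = (u − v)/(1 − uv/c²).
u' = (0.950 − 0.813) / (1 − (0.950)(0.813)) = 0.1370/0.2276 = 0.6018.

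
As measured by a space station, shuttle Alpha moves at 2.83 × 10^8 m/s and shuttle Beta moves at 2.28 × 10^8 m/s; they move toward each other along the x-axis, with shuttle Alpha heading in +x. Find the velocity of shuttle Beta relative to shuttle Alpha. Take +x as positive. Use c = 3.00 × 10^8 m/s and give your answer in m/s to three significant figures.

β_A = 0.943, β_B = -0.760 (dividing each by c = 3.00 × 10^8 m/s).
Transform to A's frame with the inverse velocity-addition law: u' = (u − v)/(1 − uv/c²), taking u = β_B and v = β_A.
u' = (-0.760 − 0.943) / (1 − (0.943)(-0.760)) = -1.7033/1.7169 = -0.9921.
u' = -0.9921 × 3.00 × 10^8 m/s.

-2.98 × 10^8 m/s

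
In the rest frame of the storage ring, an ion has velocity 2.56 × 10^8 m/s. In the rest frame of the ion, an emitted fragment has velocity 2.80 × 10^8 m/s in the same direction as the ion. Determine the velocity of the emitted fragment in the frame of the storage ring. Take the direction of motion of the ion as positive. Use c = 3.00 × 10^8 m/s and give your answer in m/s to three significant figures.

2.98 × 10^8 m/s

In units of c (dividing by 3.00 × 10^8 m/s): v = 0.853, u' = 0.933.
u = (u' + v)/(1 + u'v/c²):
u = (0.933 + 0.853) / (1 + 0.933·0.853) = 1.7867/1.7964 = 0.9946
(Galilean addition would give +1.787c, exceeding c.)
Converting back: u = 0.9946 × 3.00 × 10^8 m/s.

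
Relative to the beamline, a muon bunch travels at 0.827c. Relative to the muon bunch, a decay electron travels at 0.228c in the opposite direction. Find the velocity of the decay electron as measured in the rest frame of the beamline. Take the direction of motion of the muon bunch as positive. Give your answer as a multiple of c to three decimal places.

With v = 0.827 and u' = -0.228 (in units of c),
u = (u' + v)/(1 + u'v/c²):
u = (-0.228 + 0.827) / (1 + (-0.228)·0.827) = 0.5990/0.8114 = 0.7382

+0.738c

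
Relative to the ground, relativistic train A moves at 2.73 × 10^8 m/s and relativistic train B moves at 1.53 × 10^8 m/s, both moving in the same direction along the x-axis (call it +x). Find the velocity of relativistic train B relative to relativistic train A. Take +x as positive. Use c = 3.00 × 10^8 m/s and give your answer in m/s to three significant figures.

-2.24 × 10^8 m/s

β_A = 0.910, β_B = 0.510 (dividing each by c = 3.00 × 10^8 m/s).
Transform to A's frame with the inverse velocity-addition law: u' = (u − v)/(1 − uv/c²), taking u = β_B and v = β_A.
u' = (0.510 − 0.910) / (1 − (0.910)(0.510)) = -0.4000/0.5359 = -0.7464.
u' = -0.7464 × 3.00 × 10^8 m/s.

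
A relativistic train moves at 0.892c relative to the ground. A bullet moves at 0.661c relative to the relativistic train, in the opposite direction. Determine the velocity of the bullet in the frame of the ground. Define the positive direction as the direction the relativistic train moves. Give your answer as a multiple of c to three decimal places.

+0.563c

With v = 0.892 and u' = -0.661 (in units of c),
u = (u' + v)/(1 + u'v/c²):
u = (-0.661 + 0.892) / (1 + (-0.661)·0.892) = 0.2310/0.4104 = 0.5629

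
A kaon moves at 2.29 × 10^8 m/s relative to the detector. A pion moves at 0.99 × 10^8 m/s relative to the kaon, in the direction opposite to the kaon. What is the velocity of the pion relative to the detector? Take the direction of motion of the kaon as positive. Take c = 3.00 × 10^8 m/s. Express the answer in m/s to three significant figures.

+1.74 × 10^8 m/s

In units of c (dividing by 3.00 × 10^8 m/s): v = 0.763, u' = -0.330.
u = (u' + v)/(1 + u'v/c²):
u = (-0.330 + 0.763) / (1 + (-0.330)·0.763) = 0.4333/0.7481 = 0.5792
Converting back: u = 0.5792 × 3.00 × 10^8 m/s.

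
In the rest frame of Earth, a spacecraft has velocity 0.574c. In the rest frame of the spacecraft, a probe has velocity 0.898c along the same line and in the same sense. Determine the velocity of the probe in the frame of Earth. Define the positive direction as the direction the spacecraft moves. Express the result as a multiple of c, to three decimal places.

0.971c

With v = 0.574 and u' = 0.898 (in units of c),
u = (u' + v)/(1 + u'v/c²):
u = (0.898 + 0.574) / (1 + 0.898·0.574) = 1.4720/1.5155 = 0.9713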